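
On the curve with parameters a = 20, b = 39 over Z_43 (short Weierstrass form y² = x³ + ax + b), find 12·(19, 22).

(37, 2)

Write G = (19, 22).
Repeated addition: build up to 12G.
2G: tangent at (19, 22): λ = (3·19² + 20)/(2·22) ≡ 28/1. 1⁻¹ ≡ 1 (mod 43), so λ ≡ 28·1 ≡ 28.
  x = λ² - 19 - 19 = 784 - 38 ≡ 15; y = λ·(19 - 15) - 22 ≡ 4. → (15, 4)
3G: (15, 4) + (19, 22). λ = (22 - 4)/(19 - 15) ≡ 18/4 mod 43. 4⁻¹ ≡ 11 (mod 43) since 4·11 = 44 ≡ 1, so λ ≡ 26.
  x = λ² - 15 - 19 = 676 - 34 ≡ 40; y = λ·(15 - 40) - 4 ≡ 34. → (40, 34)
4G: (40, 34) + (19, 22). λ = (22 - 34)/(19 - 40) ≡ 31/22 mod 43. 22⁻¹ ≡ 2 (mod 43) since 22·2 = 44 ≡ 1, so λ ≡ 19.
  x = λ² - 40 - 19 = 361 - 59 ≡ 1; y = λ·(40 - 1) - 34 ≡ 19. → (1, 19)
5G: (1, 19) + (19, 22). λ = (22 - 19)/(19 - 1) ≡ 3/18 mod 43. 18⁻¹ ≡ 12 (mod 43), so λ ≡ 36.
  x = λ² - 1 - 19 = 1296 - 20 ≡ 29; y = λ·(1 - 29) - 19 ≡ 5. → (29, 5)
6G: (29, 5) + (19, 22). λ = (22 - 5)/(19 - 29) ≡ 17/33 mod 43. 33⁻¹ ≡ 30 (mod 43), so λ ≡ 37.
  x = λ² - 29 - 19 = 1369 - 48 ≡ 31; y = λ·(29 - 31) - 5 ≡ 7. → (31, 7)
7G: (31, 7) + (19, 22). λ = (22 - 7)/(19 - 31) ≡ 15/31 mod 43. 31⁻¹ ≡ 25 (mod 43) since 31·25 = 775 ≡ 1, so λ ≡ 31.
  x = λ² - 31 - 19 = 961 - 50 ≡ 8; y = λ·(31 - 8) - 7 ≡ 18. → (8, 18)
8G: (8, 18) + (19, 22). λ = (22 - 18)/(19 - 8) ≡ 4/11 mod 43. 11⁻¹ ≡ 4 (mod 43), so λ ≡ 16.
  x = λ² - 8 - 19 = 256 - 27 ≡ 14; y = λ·(8 - 14) - 18 ≡ 15. → (14, 15)
9G: (14, 15) + (19, 22). λ = (22 - 15)/(19 - 14) ≡ 7/5 mod 43. 5⁻¹ ≡ 26 (mod 43) since 5·26 = 130 ≡ 1, so λ ≡ 10.
  x = λ² - 14 - 19 = 100 - 33 ≡ 24; y = λ·(14 - 24) - 15 ≡ 14. → (24, 14)
10G: (24, 14) + (19, 22). λ = (22 - 14)/(19 - 24) ≡ 8/38 mod 43. 38⁻¹ ≡ 17 (mod 43), so λ ≡ 7.
  x = λ² - 24 - 19 = 49 - 43 ≡ 6; y = λ·(24 - 6) - 14 ≡ 26. → (6, 26)
11G: (6, 26) + (19, 22). λ = (22 - 26)/(19 - 6) ≡ 39/13 mod 43. 13⁻¹ ≡ 10 (mod 43), so λ ≡ 3.
  x = λ² - 6 - 19 = 9 - 25 ≡ 27; y = λ·(6 - 27) - 26 ≡ 40. → (27, 40)
12G: (27, 40) + (19, 22). λ = (22 - 40)/(19 - 27) ≡ 25/35 mod 43. 35⁻¹ ≡ 16 (mod 43), so λ ≡ 13.
  x = λ² - 27 - 19 = 169 - 46 ≡ 37; y = λ·(27 - 37) - 40 ≡ 2. → (37, 2)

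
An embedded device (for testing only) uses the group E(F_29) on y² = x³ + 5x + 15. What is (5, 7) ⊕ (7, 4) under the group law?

(5, 7) + (7, 4). λ = (4 - 7)/(7 - 5) ≡ 26/2 mod 29. 2⁻¹ ≡ 15 (mod 29), so λ ≡ 13.
  x = λ² - 5 - 7 = 169 - 12 ≡ 12; y = λ·(5 - 12) - 7 ≡ 18. → (12, 18)

(12, 18)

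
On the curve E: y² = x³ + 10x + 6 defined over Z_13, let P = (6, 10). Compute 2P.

(5, 5)

tangent at (6, 10): λ = (3·6² + 10)/(2·10) ≡ 1/7. 7⁻¹ ≡ 2 (mod 13) since 7·2 = 14 ≡ 1, so λ ≡ 1·2 ≡ 2.
  x = λ² - 6 - 6 = 4 - 12 ≡ 5; y = λ·(6 - 5) - 10 ≡ 5. → (5, 5)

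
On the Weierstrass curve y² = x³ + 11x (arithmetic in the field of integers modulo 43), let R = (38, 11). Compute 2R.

(10, 32)

tangent at (38, 11): λ = (3·38² + 11)/(2·11) ≡ 0/22. 22⁻¹ ≡ 2 (mod 43), so λ ≡ 0·2 ≡ 0.
  x = λ² - 38 - 38 = 0 - 76 ≡ 10; y = λ·(38 - 10) - 11 ≡ 32. → (10, 32)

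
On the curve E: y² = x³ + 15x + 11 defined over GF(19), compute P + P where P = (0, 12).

(9, 18)

tangent at (0, 12): λ = (3·0² + 15)/(2·12) ≡ 15/5. 5⁻¹ ≡ 4 (mod 19) since 5·4 = 20 ≡ 1, so λ ≡ 15·4 ≡ 3.
  x = λ² - 0 - 0 = 9 - 0 ≡ 9; y = λ·(0 - 9) - 12 ≡ 18. → (9, 18)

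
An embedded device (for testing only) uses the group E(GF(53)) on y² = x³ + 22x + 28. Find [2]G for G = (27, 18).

(0, 9)

tangent at (27, 18): λ = (3·27² + 22)/(2·18) ≡ 36/36. 36⁻¹ ≡ 28 (mod 53) since 36·28 = 1008 ≡ 1, so λ ≡ 36·28 ≡ 1.
  x = λ² - 27 - 27 = 1 - 54 ≡ 0; y = λ·(27 - 0) - 18 ≡ 9. → (0, 9)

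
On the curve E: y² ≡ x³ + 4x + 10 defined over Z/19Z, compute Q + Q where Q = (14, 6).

tangent at (14, 6): λ = (3·14² + 4)/(2·6) ≡ 3/12. 12⁻¹ ≡ 8 (mod 19), so λ ≡ 3·8 ≡ 5.
  x = λ² - 14 - 14 = 25 - 28 ≡ 16; y = λ·(14 - 16) - 6 ≡ 3. → (16, 3)

(16, 3)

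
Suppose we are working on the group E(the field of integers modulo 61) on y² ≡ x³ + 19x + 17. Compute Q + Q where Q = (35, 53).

tangent at (35, 53): λ = (3·35² + 19)/(2·53) ≡ 34/45. 45⁻¹ ≡ 19 (mod 61), so λ ≡ 34·19 ≡ 36.
  x = λ² - 35 - 35 = 1296 - 70 ≡ 6; y = λ·(35 - 6) - 53 ≡ 15. → (6, 15)

(6, 15)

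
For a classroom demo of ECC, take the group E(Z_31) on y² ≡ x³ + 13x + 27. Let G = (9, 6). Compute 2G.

tangent at (9, 6): λ = (3·9² + 13)/(2·6) ≡ 8/12. 12⁻¹ ≡ 13 (mod 31), so λ ≡ 8·13 ≡ 11.
  x = λ² - 9 - 9 = 121 - 18 ≡ 10; y = λ·(9 - 10) - 6 ≡ 14. → (10, 14)

(10, 14)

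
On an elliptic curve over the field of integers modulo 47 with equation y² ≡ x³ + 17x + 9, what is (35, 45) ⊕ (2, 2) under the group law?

(12, 22)

(35, 45) + (2, 2). λ = (2 - 45)/(2 - 35) ≡ 4/14 mod 47. 14⁻¹ ≡ 37 (mod 47) since 14·37 = 518 ≡ 1, so λ ≡ 7.
  x = λ² - 35 - 2 = 49 - 37 ≡ 12; y = λ·(35 - 12) - 45 ≡ 22. → (12, 22)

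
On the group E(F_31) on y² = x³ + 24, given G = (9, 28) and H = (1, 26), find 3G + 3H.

(25, 5)

First 3G:
Repeated addition: build up to 3G.
2G: tangent at (9, 28): λ = (3·9² + 0)/(2·28) ≡ 26/25. 25⁻¹ ≡ 5 (mod 31) since 25·5 = 125 ≡ 1, so λ ≡ 26·5 ≡ 6.
  x = λ² - 9 - 9 = 36 - 18 ≡ 18; y = λ·(9 - 18) - 28 ≡ 11. → (18, 11)
3G: (18, 11) + (9, 28). λ = (28 - 11)/(9 - 18) ≡ 17/22 mod 31. 22⁻¹ ≡ 24 (mod 31) since 22·24 = 528 ≡ 1, so λ ≡ 5.
  x = λ² - 18 - 9 = 25 - 27 ≡ 29; y = λ·(18 - 29) - 11 ≡ 27. → (29, 27)
3G = (29, 27).
Next 3H:
Repeated addition: build up to 3H.
2H: tangent at (1, 26): λ = (3·1² + 0)/(2·26) ≡ 3/21. 21⁻¹ ≡ 3 (mod 31) since 21·3 = 63 ≡ 1, so λ ≡ 3·3 ≡ 9.
  x = λ² - 1 - 1 = 81 - 2 ≡ 17; y = λ·(1 - 17) - 26 ≡ 16. → (17, 16)
3H: (17, 16) + (1, 26). λ = (26 - 16)/(1 - 17) ≡ 10/15 mod 31. 15⁻¹ ≡ 29 (mod 31), so λ ≡ 11.
  x = λ² - 17 - 1 = 121 - 18 ≡ 10; y = λ·(17 - 10) - 16 ≡ 30. → (10, 30)
3H = (10, 30).
Finally 3G + 3H:
(29, 27) + (10, 30). λ = (30 - 27)/(10 - 29) ≡ 3/12 mod 31. 12⁻¹ ≡ 13 (mod 31), so λ ≡ 8.
  x = λ² - 29 - 10 = 64 - 39 ≡ 25; y = λ·(29 - 25) - 27 ≡ 5. → (25, 5)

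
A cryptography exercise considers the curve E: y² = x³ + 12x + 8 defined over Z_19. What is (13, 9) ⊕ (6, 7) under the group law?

(9, 3)

(13, 9) + (6, 7). λ = (7 - 9)/(6 - 13) ≡ 17/12 mod 19. 12⁻¹ ≡ 8 (mod 19), so λ ≡ 3.
  x = λ² - 13 - 6 = 9 - 19 ≡ 9; y = λ·(13 - 9) - 9 ≡ 3. → (9, 3)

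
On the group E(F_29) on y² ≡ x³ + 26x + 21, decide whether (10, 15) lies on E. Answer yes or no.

no

y² = 15² ≡ 22; x³ + 26x + 21 = 1281 ≡ 5 (mod 29). 22 ≠ 5.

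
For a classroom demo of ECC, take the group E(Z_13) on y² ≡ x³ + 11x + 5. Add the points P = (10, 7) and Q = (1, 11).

(10, 7) + (1, 11). λ = (11 - 7)/(1 - 10) ≡ 4/4 mod 13. 4⁻¹ ≡ 10 (mod 13), so λ ≡ 1.
  x = λ² - 10 - 1 = 1 - 11 ≡ 3; y = λ·(10 - 3) - 7 ≡ 0. → (3, 0)

(3, 0)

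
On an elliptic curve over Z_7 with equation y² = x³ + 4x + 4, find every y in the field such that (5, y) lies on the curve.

3, 4

x³ + 4x + 4 = 149 ≡ 2 (mod 7).
Square roots of 2 mod 7: 3 and 4 (since 3² = 9 ≡ 2).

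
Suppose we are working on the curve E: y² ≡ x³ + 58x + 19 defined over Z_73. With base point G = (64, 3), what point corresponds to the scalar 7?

(43, 25)

Double-and-add on 7 = (111)₂. Start with G = (64, 3) for the leading 1-bit.
double: tangent at (64, 3): λ = (3·64² + 58)/(2·3) ≡ 9/6. 6⁻¹ ≡ 61 (mod 73) since 6·61 = 366 ≡ 1, so λ ≡ 9·61 ≡ 38.
  x = λ² - 64 - 64 = 1444 - 128 ≡ 2; y = λ·(64 - 2) - 3 ≡ 17. → (2, 17)
add G: (2, 17) + (64, 3). λ = (3 - 17)/(64 - 2) ≡ 59/62 mod 73. 62⁻¹ ≡ 53 (mod 73), so λ ≡ 61.
  x = λ² - 2 - 64 = 3721 - 66 ≡ 5; y = λ·(2 - 5) - 17 ≡ 19. → (5, 19)
double: tangent at (5, 19): λ = (3·5² + 58)/(2·19) ≡ 60/38. 38⁻¹ ≡ 25 (mod 73), so λ ≡ 60·25 ≡ 40.
  x = λ² - 5 - 5 = 1600 - 10 ≡ 57; y = λ·(5 - 57) - 19 ≡ 18. → (57, 18)
add G: (57, 18) + (64, 3). λ = (3 - 18)/(64 - 57) ≡ 58/7 mod 73. 7⁻¹ ≡ 21 (mod 73), so λ ≡ 50.
  x = λ² - 57 - 64 = 2500 - 121 ≡ 43; y = λ·(57 - 43) - 18 ≡ 25. → (43, 25)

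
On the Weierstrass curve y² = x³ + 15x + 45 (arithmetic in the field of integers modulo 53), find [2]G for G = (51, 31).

(13, 30)

tangent at (51, 31): λ = (3·51² + 15)/(2·31) ≡ 27/9. 9⁻¹ ≡ 6 (mod 53), so λ ≡ 27·6 ≡ 3.
  x = λ² - 51 - 51 = 9 - 102 ≡ 13; y = λ·(51 - 13) - 31 ≡ 30. → (13, 30)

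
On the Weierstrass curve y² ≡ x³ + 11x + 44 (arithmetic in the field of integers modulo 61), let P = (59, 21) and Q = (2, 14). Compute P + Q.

(45, 46)

(59, 21) + (2, 14). λ = (14 - 21)/(2 - 59) ≡ 54/4 mod 61. 4⁻¹ ≡ 46 (mod 61) since 4·46 = 184 ≡ 1, so λ ≡ 44.
  x = λ² - 59 - 2 = 1936 - 61 ≡ 45; y = λ·(59 - 45) - 21 ≡ 46. → (45, 46)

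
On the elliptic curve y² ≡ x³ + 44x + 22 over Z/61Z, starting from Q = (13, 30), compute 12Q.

(52, 42)

Double-and-add on 12 = (1100)₂. Start with Q = (13, 30) for the leading 1-bit.
double: tangent at (13, 30): λ = (3·13² + 44)/(2·30) ≡ 2/60. 60⁻¹ ≡ 60 (mod 61), so λ ≡ 2·60 ≡ 59.
  x = λ² - 13 - 13 = 3481 - 26 ≡ 39; y = λ·(13 - 39) - 30 ≡ 22. → (39, 22)
add Q: (39, 22) + (13, 30). λ = (30 - 22)/(13 - 39) ≡ 8/35 mod 61. 35⁻¹ ≡ 7 (mod 61) since 35·7 = 245 ≡ 1, so λ ≡ 56.
  x = λ² - 39 - 13 = 3136 - 52 ≡ 34; y = λ·(39 - 34) - 22 ≡ 14. → (34, 14)
double: tangent at (34, 14): λ = (3·34² + 44)/(2·14) ≡ 35/28. 28⁻¹ ≡ 24 (mod 61) since 28·24 = 672 ≡ 1, so λ ≡ 35·24 ≡ 47.
  x = λ² - 34 - 34 = 2209 - 68 ≡ 6; y = λ·(34 - 6) - 14 ≡ 21. → (6, 21)
double: tangent at (6, 21): λ = (3·6² + 44)/(2·21) ≡ 30/42. 42⁻¹ ≡ 16 (mod 61), so λ ≡ 30·16 ≡ 53.
  x = λ² - 6 - 6 = 2809 - 12 ≡ 52; y = λ·(6 - 52) - 21 ≡ 42. → (52, 42)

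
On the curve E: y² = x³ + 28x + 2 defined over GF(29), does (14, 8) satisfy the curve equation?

yes

y² = 8² ≡ 6; x³ + 28x + 2 = 3138 ≡ 6 (mod 29). 6 = 6.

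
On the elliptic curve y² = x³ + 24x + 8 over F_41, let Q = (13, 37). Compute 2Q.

(33, 40)

tangent at (13, 37): λ = (3·13² + 24)/(2·37) ≡ 39/33. 33⁻¹ ≡ 5 (mod 41) since 33·5 = 165 ≡ 1, so λ ≡ 39·5 ≡ 31.
  x = λ² - 13 - 13 = 961 - 26 ≡ 33; y = λ·(13 - 33) - 37 ≡ 40. → (33, 40)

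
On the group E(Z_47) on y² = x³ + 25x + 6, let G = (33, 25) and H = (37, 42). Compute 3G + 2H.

(22, 21)

First 3G:
Repeated addition: build up to 3G.
2G: tangent at (33, 25): λ = (3·33² + 25)/(2·25) ≡ 2/3. 3⁻¹ ≡ 16 (mod 47) since 3·16 = 48 ≡ 1, so λ ≡ 2·16 ≡ 32.
  x = λ² - 33 - 33 = 1024 - 66 ≡ 18; y = λ·(33 - 18) - 25 ≡ 32. → (18, 32)
3G: (18, 32) + (33, 25). λ = (25 - 32)/(33 - 18) ≡ 40/15 mod 47. 15⁻¹ ≡ 22 (mod 47), so λ ≡ 34.
  x = λ² - 18 - 33 = 1156 - 51 ≡ 24; y = λ·(18 - 24) - 32 ≡ 46. → (24, 46)
3G = (24, 46).
Next 2H:
Repeated addition: build up to 2H.
2H: tangent at (37, 42): λ = (3·37² + 25)/(2·42) ≡ 43/37. 37⁻¹ ≡ 14 (mod 47) since 37·14 = 518 ≡ 1, so λ ≡ 43·14 ≡ 38.
  x = λ² - 37 - 37 = 1444 - 74 ≡ 7; y = λ·(37 - 7) - 42 ≡ 17. → (7, 17)
2H = (7, 17).
Finally 3G + 2H:
(24, 46) + (7, 17). λ = (17 - 46)/(7 - 24) ≡ 18/30 mod 47. 30⁻¹ ≡ 11 (mod 47) since 30·11 = 330 ≡ 1, so λ ≡ 10.
  x = λ² - 24 - 7 = 100 - 31 ≡ 22; y = λ·(24 - 22) - 46 ≡ 21. → (22, 21)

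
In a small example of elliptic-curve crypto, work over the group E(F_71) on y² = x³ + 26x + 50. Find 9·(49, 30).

Write G = (49, 30).
Repeated addition: build up to 9G.
2G: tangent at (49, 30): λ = (3·49² + 26)/(2·30) ≡ 58/60. 60⁻¹ ≡ 58 (mod 71) since 60·58 = 3480 ≡ 1, so λ ≡ 58·58 ≡ 27.
  x = λ² - 49 - 49 = 729 - 98 ≡ 63; y = λ·(49 - 63) - 30 ≡ 18. → (63, 18)
3G: (63, 18) + (49, 30). λ = (30 - 18)/(49 - 63) ≡ 12/57 mod 71. 57⁻¹ ≡ 5 (mod 71), so λ ≡ 60.
  x = λ² - 63 - 49 = 3600 - 112 ≡ 9; y = λ·(63 - 9) - 18 ≡ 27. → (9, 27)
4G: (9, 27) + (49, 30). λ = (30 - 27)/(49 - 9) ≡ 3/40 mod 71. 40⁻¹ ≡ 16 (mod 71) since 40·16 = 640 ≡ 1, so λ ≡ 48.
  x = λ² - 9 - 49 = 2304 - 58 ≡ 45; y = λ·(9 - 45) - 27 ≡ 20. → (45, 20)
5G: (45, 20) + (49, 30). λ = (30 - 20)/(49 - 45) ≡ 10/4 mod 71. 4⁻¹ ≡ 18 (mod 71), so λ ≡ 38.
  x = λ² - 45 - 49 = 1444 - 94 ≡ 1; y = λ·(45 - 1) - 20 ≡ 19. → (1, 19)
6G: (1, 19) + (49, 30). λ = (30 - 19)/(49 - 1) ≡ 11/48 mod 71. 48⁻¹ ≡ 37 (mod 71), so λ ≡ 52.
  x = λ² - 1 - 49 = 2704 - 50 ≡ 27; y = λ·(1 - 27) - 19 ≡ 49. → (27, 49)
7G: (27, 49) + (49, 30). λ = (30 - 49)/(49 - 27) ≡ 52/22 mod 71. 22⁻¹ ≡ 42 (mod 71) since 22·42 = 924 ≡ 1, so λ ≡ 54.
  x = λ² - 27 - 49 = 2916 - 76 ≡ 0; y = λ·(27 - 0) - 49 ≡ 60. → (0, 60)
8G: (0, 60) + (49, 30). λ = (30 - 60)/(49 - 0) ≡ 41/49 mod 71. 49⁻¹ ≡ 29 (mod 71) since 49·29 = 1421 ≡ 1, so λ ≡ 53.
  x = λ² - 0 - 49 = 2809 - 49 ≡ 62; y = λ·(0 - 62) - 60 ≡ 62. → (62, 62)
9G: (62, 62) + (49, 30). λ = (30 - 62)/(49 - 62) ≡ 39/58 mod 71. 58⁻¹ ≡ 60 (mod 71) since 58·60 = 3480 ≡ 1, so λ ≡ 68.
  x = λ² - 62 - 49 = 4624 - 111 ≡ 40; y = λ·(62 - 40) - 62 ≡ 14. → (40, 14)

(40, 14)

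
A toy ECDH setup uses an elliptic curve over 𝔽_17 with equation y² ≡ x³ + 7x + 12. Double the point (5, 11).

(6, 10)

tangent at (5, 11): λ = (3·5² + 7)/(2·11) ≡ 14/5. 5⁻¹ ≡ 7 (mod 17) since 5·7 = 35 ≡ 1, so λ ≡ 14·7 ≡ 13.
  x = λ² - 5 - 5 = 169 - 10 ≡ 6; y = λ·(5 - 6) - 11 ≡ 10. → (6, 10)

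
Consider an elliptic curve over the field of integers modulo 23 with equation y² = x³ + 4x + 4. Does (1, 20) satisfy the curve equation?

yes

y² = 20² ≡ 9; x³ + 4x + 4 = 9 ≡ 9 (mod 23). 9 = 9.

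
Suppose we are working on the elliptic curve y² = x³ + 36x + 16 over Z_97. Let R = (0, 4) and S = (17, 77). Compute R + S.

(0, 4) + (17, 77). λ = (77 - 4)/(17 - 0) ≡ 73/17 mod 97. 17⁻¹ ≡ 40 (mod 97) since 17·40 = 680 ≡ 1, so λ ≡ 10.
  x = λ² - 0 - 17 = 100 - 17 ≡ 83; y = λ·(0 - 83) - 4 ≡ 39. → (83, 39)

(83, 39)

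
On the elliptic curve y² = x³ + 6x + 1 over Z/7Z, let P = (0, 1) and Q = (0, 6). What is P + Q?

The two points share x = 0 and their y-coordinates satisfy 1 + 6 ≡ 0 (mod 7), so they are inverses. Their sum is ∞.

O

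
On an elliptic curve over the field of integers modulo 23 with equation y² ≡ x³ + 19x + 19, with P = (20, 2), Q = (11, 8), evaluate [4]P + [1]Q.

(8, 4)

First 4P:
Repeated addition: build up to 4P.
2P: tangent at (20, 2): λ = (3·20² + 19)/(2·2) ≡ 0/4. 4⁻¹ ≡ 6 (mod 23), so λ ≡ 0·6 ≡ 0.
  x = λ² - 20 - 20 = 0 - 40 ≡ 6; y = λ·(20 - 6) - 2 ≡ 21. → (6, 21)
3P: (6, 21) + (20, 2). λ = (2 - 21)/(20 - 6) ≡ 4/14 mod 23. 14⁻¹ ≡ 5 (mod 23), so λ ≡ 20.
  x = λ² - 6 - 20 = 400 - 26 ≡ 6; y = λ·(6 - 6) - 21 ≡ 2. → (6, 2)
4P: (6, 2) + (20, 2). λ = (2 - 2)/(20 - 6) ≡ 0/14 mod 23. 14⁻¹ ≡ 5 (mod 23) since 14·5 = 70 ≡ 1, so λ ≡ 0.
  x = λ² - 6 - 20 = 0 - 26 ≡ 20; y = λ·(6 - 20) - 2 ≡ 21. → (20, 21)
4P = (20, 21).
Finally 4P + Q:
(20, 21) + (11, 8). λ = (8 - 21)/(11 - 20) ≡ 10/14 mod 23. 14⁻¹ ≡ 5 (mod 23) since 14·5 = 70 ≡ 1, so λ ≡ 4.
  x = λ² - 20 - 11 = 16 - 31 ≡ 8; y = λ·(20 - 8) - 21 ≡ 4. → (8, 4)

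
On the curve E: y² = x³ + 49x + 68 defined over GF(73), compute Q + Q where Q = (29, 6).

tangent at (29, 6): λ = (3·29² + 49)/(2·6) ≡ 17/12. 12⁻¹ ≡ 67 (mod 73), so λ ≡ 17·67 ≡ 44.
  x = λ² - 29 - 29 = 1936 - 58 ≡ 53; y = λ·(29 - 53) - 6 ≡ 33. → (53, 33)

(53, 33)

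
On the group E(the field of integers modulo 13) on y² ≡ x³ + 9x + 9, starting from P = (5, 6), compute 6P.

Double-and-add on 6 = (110)₂. Start with P = (5, 6) for the leading 1-bit.
double: tangent at (5, 6): λ = (3·5² + 9)/(2·6) ≡ 6/12. 12⁻¹ ≡ 12 (mod 13) since 12·12 = 144 ≡ 1, so λ ≡ 6·12 ≡ 7.
  x = λ² - 5 - 5 = 49 - 10 ≡ 0; y = λ·(5 - 0) - 6 ≡ 3. → (0, 3)
add P: (0, 3) + (5, 6). λ = (6 - 3)/(5 - 0) ≡ 3/5 mod 13. 5⁻¹ ≡ 8 (mod 13), so λ ≡ 11.
  x = λ² - 0 - 5 = 121 - 5 ≡ 12; y = λ·(0 - 12) - 3 ≡ 8. → (12, 8)
double: tangent at (12, 8): λ = (3·12² + 9)/(2·8) ≡ 12/3. 3⁻¹ ≡ 9 (mod 13), so λ ≡ 12·9 ≡ 4.
  x = λ² - 12 - 12 = 16 - 24 ≡ 5; y = λ·(12 - 5) - 8 ≡ 7. → (5, 7)

(5, 7)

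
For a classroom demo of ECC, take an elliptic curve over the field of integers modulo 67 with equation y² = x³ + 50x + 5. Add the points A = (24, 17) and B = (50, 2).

(24, 17) + (50, 2). λ = (2 - 17)/(50 - 24) ≡ 52/26 mod 67. 26⁻¹ ≡ 49 (mod 67), so λ ≡ 2.
  x = λ² - 24 - 50 = 4 - 74 ≡ 64; y = λ·(24 - 64) - 17 ≡ 37. → (64, 37)

(64, 37)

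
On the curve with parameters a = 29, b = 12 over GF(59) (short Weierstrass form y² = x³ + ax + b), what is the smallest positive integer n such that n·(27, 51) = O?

2P: tangent at (27, 51): λ = (3·27² + 29)/(2·51) ≡ 33/43. 43⁻¹ ≡ 11 (mod 59), so λ ≡ 33·11 ≡ 9.
  x = λ² - 27 - 27 = 81 - 54 ≡ 27; y = λ·(27 - 27) - 51 ≡ 8. → (27, 8)
3P: (27, 8) + (27, 51): same x and y₁ ≡ -y₂, so the sum is O.
3P = O, so the order is 3.

3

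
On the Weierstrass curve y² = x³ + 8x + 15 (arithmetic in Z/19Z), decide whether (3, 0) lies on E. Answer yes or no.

y² = 0² ≡ 0; x³ + 8x + 15 = 66 ≡ 9 (mod 19). 0 ≠ 9.

no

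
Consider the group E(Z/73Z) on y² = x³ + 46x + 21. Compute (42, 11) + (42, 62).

The two points share x = 42 and their y-coordinates satisfy 11 + 62 ≡ 0 (mod 73), so they are inverses. Their sum is O.

O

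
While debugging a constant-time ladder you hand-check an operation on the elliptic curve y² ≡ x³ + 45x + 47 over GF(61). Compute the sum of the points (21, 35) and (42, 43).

(20, 38)

(21, 35) + (42, 43). λ = (43 - 35)/(42 - 21) ≡ 8/21 mod 61. 21⁻¹ ≡ 32 (mod 61), so λ ≡ 12.
  x = λ² - 21 - 42 = 144 - 63 ≡ 20; y = λ·(21 - 20) - 35 ≡ 38. → (20, 38)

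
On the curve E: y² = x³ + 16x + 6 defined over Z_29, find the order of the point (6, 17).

12

2P: tangent at (6, 17): λ = (3·6² + 16)/(2·17) ≡ 8/5. 5⁻¹ ≡ 6 (mod 29), so λ ≡ 8·6 ≡ 19.
  x = λ² - 6 - 6 = 361 - 12 ≡ 1; y = λ·(6 - 1) - 17 ≡ 20. → (1, 20)
3P: (1, 20) + (6, 17). λ = (17 - 20)/(6 - 1) ≡ 26/5 mod 29. 5⁻¹ ≡ 6 (mod 29), so λ ≡ 11.
  x = λ² - 1 - 6 = 121 - 7 ≡ 27; y = λ·(1 - 27) - 20 ≡ 13. → (27, 13)
4P: (27, 13) + (6, 17). λ = (17 - 13)/(6 - 27) ≡ 4/8 mod 29. 8⁻¹ ≡ 11 (mod 29) since 8·11 = 88 ≡ 1, so λ ≡ 15.
  x = λ² - 27 - 6 = 225 - 33 ≡ 18; y = λ·(27 - 18) - 13 ≡ 6. → (18, 6)
5P: (18, 6) + (6, 17). λ = (17 - 6)/(6 - 18) ≡ 11/17 mod 29. 17⁻¹ ≡ 12 (mod 29), so λ ≡ 16.
  x = λ² - 18 - 6 = 256 - 24 ≡ 0; y = λ·(18 - 0) - 6 ≡ 21. → (0, 21)
6P: (0, 21) + (6, 17). λ = (17 - 21)/(6 - 0) ≡ 25/6 mod 29. 6⁻¹ ≡ 5 (mod 29), so λ ≡ 9.
  x = λ² - 0 - 6 = 81 - 6 ≡ 17; y = λ·(0 - 17) - 21 ≡ 0. → (17, 0)
7P: (17, 0) + (6, 17). λ = (17 - 0)/(6 - 17) ≡ 17/18 mod 29. 18⁻¹ ≡ 21 (mod 29) since 18·21 = 378 ≡ 1, so λ ≡ 9.
  x = λ² - 17 - 6 = 81 - 23 ≡ 0; y = λ·(17 - 0) - 0 ≡ 8. → (0, 8)
8P: (0, 8) + (6, 17). λ = (17 - 8)/(6 - 0) ≡ 9/6 mod 29. 6⁻¹ ≡ 5 (mod 29) since 6·5 = 30 ≡ 1, so λ ≡ 16.
  x = λ² - 0 - 6 = 256 - 6 ≡ 18; y = λ·(0 - 18) - 8 ≡ 23. → (18, 23)
9P: (18, 23) + (6, 17). λ = (17 - 23)/(6 - 18) ≡ 23/17 mod 29. 17⁻¹ ≡ 12 (mod 29), so λ ≡ 15.
  x = λ² - 18 - 6 = 225 - 24 ≡ 27; y = λ·(18 - 27) - 23 ≡ 16. → (27, 16)
10P: (27, 16) + (6, 17). λ = (17 - 16)/(6 - 27) ≡ 1/8 mod 29. 8⁻¹ ≡ 11 (mod 29), so λ ≡ 11.
  x = λ² - 27 - 6 = 121 - 33 ≡ 1; y = λ·(27 - 1) - 16 ≡ 9. → (1, 9)
11P: (1, 9) + (6, 17). λ = (17 - 9)/(6 - 1) ≡ 8/5 mod 29. 5⁻¹ ≡ 6 (mod 29), so λ ≡ 19.
  x = λ² - 1 - 6 = 361 - 7 ≡ 6; y = λ·(1 - 6) - 9 ≡ 12. → (6, 12)
12P: (6, 12) + (6, 17): same x and y₁ ≡ -y₂, so the sum is O.
12P = O, so the order is 12.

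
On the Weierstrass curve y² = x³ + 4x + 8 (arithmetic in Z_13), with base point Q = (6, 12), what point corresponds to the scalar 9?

Double-and-add on 9 = (1001)₂. Start with Q = (6, 12) for the leading 1-bit.
double: tangent at (6, 12): λ = (3·6² + 4)/(2·12) ≡ 8/11. 11⁻¹ ≡ 6 (mod 13) since 11·6 = 66 ≡ 1, so λ ≡ 8·6 ≡ 9.
  x = λ² - 6 - 6 = 81 - 12 ≡ 4; y = λ·(6 - 4) - 12 ≡ 6. → (4, 6)
double: tangent at (4, 6): λ = (3·4² + 4)/(2·6) ≡ 0/12. 12⁻¹ ≡ 12 (mod 13), so λ ≡ 0·12 ≡ 0.
  x = λ² - 4 - 4 = 0 - 8 ≡ 5; y = λ·(4 - 5) - 6 ≡ 7. → (5, 7)
double: tangent at (5, 7): λ = (3·5² + 4)/(2·7) ≡ 1/1. 1⁻¹ ≡ 1 (mod 13) since 1·1 = 1 ≡ 1, so λ ≡ 1·1 ≡ 1.
  x = λ² - 5 - 5 = 1 - 10 ≡ 4; y = λ·(5 - 4) - 7 ≡ 7. → (4, 7)
add Q: (4, 7) + (6, 12). λ = (12 - 7)/(6 - 4) ≡ 5/2 mod 13. 2⁻¹ ≡ 7 (mod 13), so λ ≡ 9.
  x = λ² - 4 - 6 = 81 - 10 ≡ 6; y = λ·(4 - 6) - 7 ≡ 1. → (6, 1)

(6, 1)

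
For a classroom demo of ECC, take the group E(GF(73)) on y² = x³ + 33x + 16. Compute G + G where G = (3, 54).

(61, 3)

tangent at (3, 54): λ = (3·3² + 33)/(2·54) ≡ 60/35. 35⁻¹ ≡ 48 (mod 73) since 35·48 = 1680 ≡ 1, so λ ≡ 60·48 ≡ 33.
  x = λ² - 3 - 3 = 1089 - 6 ≡ 61; y = λ·(3 - 61) - 54 ≡ 3. → (61, 3)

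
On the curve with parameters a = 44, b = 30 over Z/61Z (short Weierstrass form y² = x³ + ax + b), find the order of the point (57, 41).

2P: tangent at (57, 41): λ = (3·57² + 44)/(2·41) ≡ 31/21. 21⁻¹ ≡ 32 (mod 61) since 21·32 = 672 ≡ 1, so λ ≡ 31·32 ≡ 16.
  x = λ² - 57 - 57 = 256 - 114 ≡ 20; y = λ·(57 - 20) - 41 ≡ 2. → (20, 2)
3P: (20, 2) + (57, 41). λ = (41 - 2)/(57 - 20) ≡ 39/37 mod 61. 37⁻¹ ≡ 33 (mod 61), so λ ≡ 6.
  x = λ² - 20 - 57 = 36 - 77 ≡ 20; y = λ·(20 - 20) - 2 ≡ 59. → (20, 59)
4P: (20, 59) + (57, 41). λ = (41 - 59)/(57 - 20) ≡ 43/37 mod 61. 37⁻¹ ≡ 33 (mod 61), so λ ≡ 16.
  x = λ² - 20 - 57 = 256 - 77 ≡ 57; y = λ·(20 - 57) - 59 ≡ 20. → (57, 20)
5P: (57, 20) + (57, 41): same x and y₁ ≡ -y₂, so the sum is O.
5P = O, so the order is 5.

5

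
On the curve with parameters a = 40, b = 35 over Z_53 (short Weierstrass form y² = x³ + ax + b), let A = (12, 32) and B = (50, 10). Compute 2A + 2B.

First 2A:
Repeated addition: build up to 2A.
2A: tangent at (12, 32): λ = (3·12² + 40)/(2·32) ≡ 48/11. 11⁻¹ ≡ 29 (mod 53), so λ ≡ 48·29 ≡ 14.
  x = λ² - 12 - 12 = 196 - 24 ≡ 13; y = λ·(12 - 13) - 32 ≡ 7. → (13, 7)
2A = (13, 7).
Next 2B:
Repeated addition: build up to 2B.
2B: tangent at (50, 10): λ = (3·50² + 40)/(2·10) ≡ 14/20. 20⁻¹ ≡ 8 (mod 53) since 20·8 = 160 ≡ 1, so λ ≡ 14·8 ≡ 6.
  x = λ² - 50 - 50 = 36 - 100 ≡ 42; y = λ·(50 - 42) - 10 ≡ 38. → (42, 38)
2B = (42, 38).
Finally 2A + 2B:
(13, 7) + (42, 38). λ = (38 - 7)/(42 - 13) ≡ 31/29 mod 53. 29⁻¹ ≡ 11 (mod 53), so λ ≡ 23.
  x = λ² - 13 - 42 = 529 - 55 ≡ 50; y = λ·(13 - 50) - 7 ≡ 43. → (50, 43)

(50, 43)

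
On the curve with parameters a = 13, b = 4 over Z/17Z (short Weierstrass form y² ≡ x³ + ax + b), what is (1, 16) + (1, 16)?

(11, 13)

tangent at (1, 16): λ = (3·1² + 13)/(2·16) ≡ 16/15. 15⁻¹ ≡ 8 (mod 17), so λ ≡ 16·8 ≡ 9.
  x = λ² - 1 - 1 = 81 - 2 ≡ 11; y = λ·(1 - 11) - 16 ≡ 13. → (11, 13)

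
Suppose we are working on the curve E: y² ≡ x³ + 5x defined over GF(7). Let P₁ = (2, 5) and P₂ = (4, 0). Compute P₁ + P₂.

(2, 2)

(2, 5) + (4, 0). λ = (0 - 5)/(4 - 2) ≡ 2/2 mod 7. 2⁻¹ ≡ 4 (mod 7), so λ ≡ 1.
  x = λ² - 2 - 4 = 1 - 6 ≡ 2; y = λ·(2 - 2) - 5 ≡ 2. → (2, 2)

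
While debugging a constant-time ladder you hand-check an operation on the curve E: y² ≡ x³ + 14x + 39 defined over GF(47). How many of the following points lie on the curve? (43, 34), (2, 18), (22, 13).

(43, 34): 34² ≡ 28, rhs ≡ 13 → off.
(2, 18): 18² ≡ 42, rhs ≡ 28 → off.
(22, 13): 13² ≡ 28, rhs ≡ 44 → off.

0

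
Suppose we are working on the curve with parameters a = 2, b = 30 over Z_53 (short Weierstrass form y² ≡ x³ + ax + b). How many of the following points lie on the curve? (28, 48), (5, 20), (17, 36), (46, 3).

(28, 48): 48² ≡ 25, rhs ≡ 43 → off.
(5, 20): 20² ≡ 29, rhs ≡ 6 → off.
(17, 36): 36² ≡ 24, rhs ≡ 48 → off.
(46, 3): 3² ≡ 9, rhs ≡ 44 → off.

0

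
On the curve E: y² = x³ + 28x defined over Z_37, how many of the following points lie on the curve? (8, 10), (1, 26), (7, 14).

(8, 10): 10² ≡ 26, rhs ≡ 33 → off.
(1, 26): 26² ≡ 10, rhs ≡ 29 → off.
(7, 14): 14² ≡ 11, rhs ≡ 21 → off.

0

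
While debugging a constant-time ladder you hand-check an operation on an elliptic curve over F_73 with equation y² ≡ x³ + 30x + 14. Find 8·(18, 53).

(16, 8)

Write P = (18, 53).
Repeated addition: build up to 8P.
2P: tangent at (18, 53): λ = (3·18² + 30)/(2·53) ≡ 53/33. 33⁻¹ ≡ 31 (mod 73) since 33·31 = 1023 ≡ 1, so λ ≡ 53·31 ≡ 37.
  x = λ² - 18 - 18 = 1369 - 36 ≡ 19; y = λ·(18 - 19) - 53 ≡ 56. → (19, 56)
3P: (19, 56) + (18, 53). λ = (53 - 56)/(18 - 19) ≡ 70/72 mod 73. 72⁻¹ ≡ 72 (mod 73) since 72·72 = 5184 ≡ 1, so λ ≡ 3.
  x = λ² - 19 - 18 = 9 - 37 ≡ 45; y = λ·(19 - 45) - 56 ≡ 12. → (45, 12)
4P: (45, 12) + (18, 53). λ = (53 - 12)/(18 - 45) ≡ 41/46 mod 73. 46⁻¹ ≡ 27 (mod 73), so λ ≡ 12.
  x = λ² - 45 - 18 = 144 - 63 ≡ 8; y = λ·(45 - 8) - 12 ≡ 67. → (8, 67)
5P: (8, 67) + (18, 53). λ = (53 - 67)/(18 - 8) ≡ 59/10 mod 73. 10⁻¹ ≡ 22 (mod 73) since 10·22 = 220 ≡ 1, so λ ≡ 57.
  x = λ² - 8 - 18 = 3249 - 26 ≡ 11; y = λ·(8 - 11) - 67 ≡ 54. → (11, 54)
6P: (11, 54) + (18, 53). λ = (53 - 54)/(18 - 11) ≡ 72/7 mod 73. 7⁻¹ ≡ 21 (mod 73), so λ ≡ 52.
  x = λ² - 11 - 18 = 2704 - 29 ≡ 47; y = λ·(11 - 47) - 54 ≡ 45. → (47, 45)
7P: (47, 45) + (18, 53). λ = (53 - 45)/(18 - 47) ≡ 8/44 mod 73. 44⁻¹ ≡ 5 (mod 73), so λ ≡ 40.
  x = λ² - 47 - 18 = 1600 - 65 ≡ 2; y = λ·(47 - 2) - 45 ≡ 3. → (2, 3)
8P: (2, 3) + (18, 53). λ = (53 - 3)/(18 - 2) ≡ 50/16 mod 73. 16⁻¹ ≡ 32 (mod 73), so λ ≡ 67.
  x = λ² - 2 - 18 = 4489 - 20 ≡ 16; y = λ·(2 - 16) - 3 ≡ 8. → (16, 8)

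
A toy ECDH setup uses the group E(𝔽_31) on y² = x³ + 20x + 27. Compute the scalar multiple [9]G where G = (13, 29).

Repeated addition: build up to 9G.
2G: tangent at (13, 29): λ = (3·13² + 20)/(2·29) ≡ 0/27. 27⁻¹ ≡ 23 (mod 31), so λ ≡ 0·23 ≡ 0.
  x = λ² - 13 - 13 = 0 - 26 ≡ 5; y = λ·(13 - 5) - 29 ≡ 2. → (5, 2)
3G: (5, 2) + (13, 29). λ = (29 - 2)/(13 - 5) ≡ 27/8 mod 31. 8⁻¹ ≡ 4 (mod 31), so λ ≡ 15.
  x = λ² - 5 - 13 = 225 - 18 ≡ 21; y = λ·(5 - 21) - 2 ≡ 6. → (21, 6)
4G: (21, 6) + (13, 29). λ = (29 - 6)/(13 - 21) ≡ 23/23 mod 31. 23⁻¹ ≡ 27 (mod 31) since 23·27 = 621 ≡ 1, so λ ≡ 1.
  x = λ² - 21 - 13 = 1 - 34 ≡ 29; y = λ·(21 - 29) - 6 ≡ 17. → (29, 17)
5G: (29, 17) + (13, 29). λ = (29 - 17)/(13 - 29) ≡ 12/15 mod 31. 15⁻¹ ≡ 29 (mod 31), so λ ≡ 7.
  x = λ² - 29 - 13 = 49 - 42 ≡ 7; y = λ·(29 - 7) - 17 ≡ 13. → (7, 13)
6G: (7, 13) + (13, 29). λ = (29 - 13)/(13 - 7) ≡ 16/6 mod 31. 6⁻¹ ≡ 26 (mod 31), so λ ≡ 13.
  x = λ² - 7 - 13 = 169 - 20 ≡ 25; y = λ·(7 - 25) - 13 ≡ 1. → (25, 1)
7G: (25, 1) + (13, 29). λ = (29 - 1)/(13 - 25) ≡ 28/19 mod 31. 19⁻¹ ≡ 18 (mod 31), so λ ≡ 8.
  x = λ² - 25 - 13 = 64 - 38 ≡ 26; y = λ·(25 - 26) - 1 ≡ 22. → (26, 22)
8G: (26, 22) + (13, 29). λ = (29 - 22)/(13 - 26) ≡ 7/18 mod 31. 18⁻¹ ≡ 19 (mod 31), so λ ≡ 9.
  x = λ² - 26 - 13 = 81 - 39 ≡ 11; y = λ·(26 - 11) - 22 ≡ 20. → (11, 20)
9G: (11, 20) + (13, 29). λ = (29 - 20)/(13 - 11) ≡ 9/2 mod 31. 2⁻¹ ≡ 16 (mod 31), so λ ≡ 20.
  x = λ² - 11 - 13 = 400 - 24 ≡ 4; y = λ·(11 - 4) - 20 ≡ 27. → (4, 27)

(4, 27)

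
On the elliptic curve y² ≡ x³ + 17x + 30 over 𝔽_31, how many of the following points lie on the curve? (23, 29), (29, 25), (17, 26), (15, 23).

(23, 29): 29² ≡ 4, rhs ≡ 2 → off.
(29, 25): 25² ≡ 5, rhs ≡ 19 → off.
(17, 26): 26² ≡ 25, rhs ≡ 24 → off.
(15, 23): 23² ≡ 2, rhs ≡ 2 → on.

1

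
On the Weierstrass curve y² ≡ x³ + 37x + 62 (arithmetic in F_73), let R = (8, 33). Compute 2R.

(65, 38)

tangent at (8, 33): λ = (3·8² + 37)/(2·33) ≡ 10/66. 66⁻¹ ≡ 52 (mod 73), so λ ≡ 10·52 ≡ 9.
  x = λ² - 8 - 8 = 81 - 16 ≡ 65; y = λ·(8 - 65) - 33 ≡ 38. → (65, 38)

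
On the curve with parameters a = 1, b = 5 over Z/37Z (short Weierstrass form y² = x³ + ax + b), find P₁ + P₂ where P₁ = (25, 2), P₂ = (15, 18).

(4, 31)

(25, 2) + (15, 18). λ = (18 - 2)/(15 - 25) ≡ 16/27 mod 37. 27⁻¹ ≡ 11 (mod 37), so λ ≡ 28.
  x = λ² - 25 - 15 = 784 - 40 ≡ 4; y = λ·(25 - 4) - 2 ≡ 31. → (4, 31)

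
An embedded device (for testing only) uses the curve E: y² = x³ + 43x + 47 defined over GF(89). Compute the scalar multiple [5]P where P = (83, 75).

Double-and-add on 5 = (101)₂. Start with P = (83, 75) for the leading 1-bit.
double: tangent at (83, 75): λ = (3·83² + 43)/(2·75) ≡ 62/61. 61⁻¹ ≡ 54 (mod 89), so λ ≡ 62·54 ≡ 55.
  x = λ² - 83 - 83 = 3025 - 166 ≡ 11; y = λ·(83 - 11) - 75 ≡ 58. → (11, 58)
double: tangent at (11, 58): λ = (3·11² + 43)/(2·58) ≡ 50/27. 27⁻¹ ≡ 33 (mod 89) since 27·33 = 891 ≡ 1, so λ ≡ 50·33 ≡ 48.
  x = λ² - 11 - 11 = 2304 - 22 ≡ 57; y = λ·(11 - 57) - 58 ≡ 48. → (57, 48)
add P: (57, 48) + (83, 75). λ = (75 - 48)/(83 - 57) ≡ 27/26 mod 89. 26⁻¹ ≡ 24 (mod 89) since 26·24 = 624 ≡ 1, so λ ≡ 25.
  x = λ² - 57 - 83 = 625 - 140 ≡ 40; y = λ·(57 - 40) - 48 ≡ 21. → (40, 21)

(40, 21)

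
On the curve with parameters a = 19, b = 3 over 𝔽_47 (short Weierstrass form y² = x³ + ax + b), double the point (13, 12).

tangent at (13, 12): λ = (3·13² + 19)/(2·12) ≡ 9/24. 24⁻¹ ≡ 2 (mod 47), so λ ≡ 9·2 ≡ 18.
  x = λ² - 13 - 13 = 324 - 26 ≡ 16; y = λ·(13 - 16) - 12 ≡ 28. → (16, 28)

(16, 28)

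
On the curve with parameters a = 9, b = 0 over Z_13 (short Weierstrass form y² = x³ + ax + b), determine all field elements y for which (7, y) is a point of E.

4, 9

x³ + 9x + 0 = 406 ≡ 3 (mod 13).
Square roots of 3 mod 13: 4 and 9 (since 4² = 16 ≡ 3).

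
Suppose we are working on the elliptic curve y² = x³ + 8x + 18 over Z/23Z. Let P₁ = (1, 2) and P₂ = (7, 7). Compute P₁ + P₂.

(1, 21)

(1, 2) + (7, 7). λ = (7 - 2)/(7 - 1) ≡ 5/6 mod 23. 6⁻¹ ≡ 4 (mod 23), so λ ≡ 20.
  x = λ² - 1 - 7 = 400 - 8 ≡ 1; y = λ·(1 - 1) - 2 ≡ 21. → (1, 21)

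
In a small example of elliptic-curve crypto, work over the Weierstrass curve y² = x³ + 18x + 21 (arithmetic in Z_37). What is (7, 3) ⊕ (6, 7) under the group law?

(3, 18)

(7, 3) + (6, 7). λ = (7 - 3)/(6 - 7) ≡ 4/36 mod 37. 36⁻¹ ≡ 36 (mod 37) since 36·36 = 1296 ≡ 1, so λ ≡ 33.
  x = λ² - 7 - 6 = 1089 - 13 ≡ 3; y = λ·(7 - 3) - 3 ≡ 18. → (3, 18)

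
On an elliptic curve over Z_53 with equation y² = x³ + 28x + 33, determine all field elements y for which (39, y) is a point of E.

17, 36

x³ + 28x + 33 = 60444 ≡ 24 (mod 53).
Square roots of 24 mod 53: 17 and 36 (since 17² = 289 ≡ 24).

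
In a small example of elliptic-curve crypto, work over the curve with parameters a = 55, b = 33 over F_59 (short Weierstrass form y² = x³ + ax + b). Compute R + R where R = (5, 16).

tangent at (5, 16): λ = (3·5² + 55)/(2·16) ≡ 12/32. 32⁻¹ ≡ 24 (mod 59), so λ ≡ 12·24 ≡ 52.
  x = λ² - 5 - 5 = 2704 - 10 ≡ 39; y = λ·(5 - 39) - 16 ≡ 45. → (39, 45)

(39, 45)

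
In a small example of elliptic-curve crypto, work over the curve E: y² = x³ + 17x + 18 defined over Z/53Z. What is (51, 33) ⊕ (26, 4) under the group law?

(20, 39)

(51, 33) + (26, 4). λ = (4 - 33)/(26 - 51) ≡ 24/28 mod 53. 28⁻¹ ≡ 36 (mod 53), so λ ≡ 16.
  x = λ² - 51 - 26 = 256 - 77 ≡ 20; y = λ·(51 - 20) - 33 ≡ 39. → (20, 39)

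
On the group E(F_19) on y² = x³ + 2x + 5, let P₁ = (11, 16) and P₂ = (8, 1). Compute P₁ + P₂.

(6, 9)

(11, 16) + (8, 1). λ = (1 - 16)/(8 - 11) ≡ 4/16 mod 19. 16⁻¹ ≡ 6 (mod 19) since 16·6 = 96 ≡ 1, so λ ≡ 5.
  x = λ² - 11 - 8 = 25 - 19 ≡ 6; y = λ·(11 - 6) - 16 ≡ 9. → (6, 9)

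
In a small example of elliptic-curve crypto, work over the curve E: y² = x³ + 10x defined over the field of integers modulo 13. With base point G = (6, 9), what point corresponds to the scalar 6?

(0, 0)

Double-and-add on 6 = (110)₂. Start with G = (6, 9) for the leading 1-bit.
double: tangent at (6, 9): λ = (3·6² + 10)/(2·9) ≡ 1/5. 5⁻¹ ≡ 8 (mod 13), so λ ≡ 1·8 ≡ 8.
  x = λ² - 6 - 6 = 64 - 12 ≡ 0; y = λ·(6 - 0) - 9 ≡ 0. → (0, 0)
add G: (0, 0) + (6, 9). λ = (9 - 0)/(6 - 0) ≡ 9/6 mod 13. 6⁻¹ ≡ 11 (mod 13), so λ ≡ 8.
  x = λ² - 0 - 6 = 64 - 6 ≡ 6; y = λ·(0 - 6) - 0 ≡ 4. → (6, 4)
double: tangent at (6, 4): λ = (3·6² + 10)/(2·4) ≡ 1/8. 8⁻¹ ≡ 5 (mod 13), so λ ≡ 1·5 ≡ 5.
  x = λ² - 6 - 6 = 25 - 12 ≡ 0; y = λ·(6 - 0) - 4 ≡ 0. → (0, 0)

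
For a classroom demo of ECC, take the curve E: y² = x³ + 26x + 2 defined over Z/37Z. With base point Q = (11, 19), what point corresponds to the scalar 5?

(31, 0)

Double-and-add on 5 = (101)₂. Start with Q = (11, 19) for the leading 1-bit.
double: tangent at (11, 19): λ = (3·11² + 26)/(2·19) ≡ 19/1. 1⁻¹ ≡ 1 (mod 37) since 1·1 = 1 ≡ 1, so λ ≡ 19·1 ≡ 19.
  x = λ² - 11 - 11 = 361 - 22 ≡ 6; y = λ·(11 - 6) - 19 ≡ 2. → (6, 2)
double: tangent at (6, 2): λ = (3·6² + 26)/(2·2) ≡ 23/4. 4⁻¹ ≡ 28 (mod 37), so λ ≡ 23·28 ≡ 15.
  x = λ² - 6 - 6 = 225 - 12 ≡ 28; y = λ·(6 - 28) - 2 ≡ 1. → (28, 1)
add Q: (28, 1) + (11, 19). λ = (19 - 1)/(11 - 28) ≡ 18/20 mod 37. 20⁻¹ ≡ 13 (mod 37) since 20·13 = 260 ≡ 1, so λ ≡ 12.
  x = λ² - 28 - 11 = 144 - 39 ≡ 31; y = λ·(28 - 31) - 1 ≡ 0. → (31, 0)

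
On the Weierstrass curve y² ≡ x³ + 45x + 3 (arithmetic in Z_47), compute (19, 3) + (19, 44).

The two points share x = 19 and their y-coordinates satisfy 3 + 44 ≡ 0 (mod 47), so they are inverses. Their sum is O.

O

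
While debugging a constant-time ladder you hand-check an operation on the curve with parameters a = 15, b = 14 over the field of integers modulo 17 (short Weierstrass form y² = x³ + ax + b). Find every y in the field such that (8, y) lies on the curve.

0

x³ + 15x + 14 = 646 ≡ 0 (mod 17).
Only y = 0 satisfies y² ≡ 0.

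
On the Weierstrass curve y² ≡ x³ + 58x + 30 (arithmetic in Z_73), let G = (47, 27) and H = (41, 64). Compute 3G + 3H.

First 3G:
Repeated addition: build up to 3G.
2G: tangent at (47, 27): λ = (3·47² + 58)/(2·27) ≡ 42/54. 54⁻¹ ≡ 23 (mod 73), so λ ≡ 42·23 ≡ 17.
  x = λ² - 47 - 47 = 289 - 94 ≡ 49; y = λ·(47 - 49) - 27 ≡ 12. → (49, 12)
3G: (49, 12) + (47, 27). λ = (27 - 12)/(47 - 49) ≡ 15/71 mod 73. 71⁻¹ ≡ 36 (mod 73) since 71·36 = 2556 ≡ 1, so λ ≡ 29.
  x = λ² - 49 - 47 = 841 - 96 ≡ 15; y = λ·(49 - 15) - 12 ≡ 25. → (15, 25)
3G = (15, 25).
Next 3H:
Repeated addition: build up to 3H.
2H: tangent at (41, 64): λ = (3·41² + 58)/(2·64) ≡ 64/55. 55⁻¹ ≡ 4 (mod 73), so λ ≡ 64·4 ≡ 37.
  x = λ² - 41 - 41 = 1369 - 82 ≡ 46; y = λ·(41 - 46) - 64 ≡ 43. → (46, 43)
3H: (46, 43) + (41, 64). λ = (64 - 43)/(41 - 46) ≡ 21/68 mod 73. 68⁻¹ ≡ 29 (mod 73), so λ ≡ 25.
  x = λ² - 46 - 41 = 625 - 87 ≡ 27; y = λ·(46 - 27) - 43 ≡ 67. → (27, 67)
3H = (27, 67).
Finally 3G + 3H:
(15, 25) + (27, 67). λ = (67 - 25)/(27 - 15) ≡ 42/12 mod 73. 12⁻¹ ≡ 67 (mod 73), so λ ≡ 40.
  x = λ² - 15 - 27 = 1600 - 42 ≡ 25; y = λ·(15 - 25) - 25 ≡ 13. → (25, 13)

(25, 13)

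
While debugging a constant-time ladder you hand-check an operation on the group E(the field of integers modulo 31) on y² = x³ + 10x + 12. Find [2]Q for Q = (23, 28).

(30, 1)

tangent at (23, 28): λ = (3·23² + 10)/(2·28) ≡ 16/25. 25⁻¹ ≡ 5 (mod 31), so λ ≡ 16·5 ≡ 18.
  x = λ² - 23 - 23 = 324 - 46 ≡ 30; y = λ·(23 - 30) - 28 ≡ 1. → (30, 1)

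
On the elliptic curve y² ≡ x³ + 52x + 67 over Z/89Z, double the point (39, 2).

tangent at (39, 2): λ = (3·39² + 52)/(2·2) ≡ 76/4. 4⁻¹ ≡ 67 (mod 89), so λ ≡ 76·67 ≡ 19.
  x = λ² - 39 - 39 = 361 - 78 ≡ 16; y = λ·(39 - 16) - 2 ≡ 79. → (16, 79)

(16, 79)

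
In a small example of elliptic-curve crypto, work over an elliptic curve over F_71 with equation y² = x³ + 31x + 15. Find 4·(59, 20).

(55, 31)

Write Q = (59, 20).
Repeated addition: build up to 4Q.
2Q: tangent at (59, 20): λ = (3·59² + 31)/(2·20) ≡ 37/40. 40⁻¹ ≡ 16 (mod 71) since 40·16 = 640 ≡ 1, so λ ≡ 37·16 ≡ 24.
  x = λ² - 59 - 59 = 576 - 118 ≡ 32; y = λ·(59 - 32) - 20 ≡ 60. → (32, 60)
3Q: (32, 60) + (59, 20). λ = (20 - 60)/(59 - 32) ≡ 31/27 mod 71. 27⁻¹ ≡ 50 (mod 71) since 27·50 = 1350 ≡ 1, so λ ≡ 59.
  x = λ² - 32 - 59 = 3481 - 91 ≡ 53; y = λ·(32 - 53) - 60 ≡ 50. → (53, 50)
4Q: (53, 50) + (59, 20). λ = (20 - 50)/(59 - 53) ≡ 41/6 mod 71. 6⁻¹ ≡ 12 (mod 71), so λ ≡ 66.
  x = λ² - 53 - 59 = 4356 - 112 ≡ 55; y = λ·(53 - 55) - 50 ≡ 31. → (55, 31)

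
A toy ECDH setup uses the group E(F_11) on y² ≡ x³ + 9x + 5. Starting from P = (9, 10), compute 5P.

Repeated addition: build up to 5P.
2P: tangent at (9, 10): λ = (3·9² + 9)/(2·10) ≡ 10/9. 9⁻¹ ≡ 5 (mod 11), so λ ≡ 10·5 ≡ 6.
  x = λ² - 9 - 9 = 36 - 18 ≡ 7; y = λ·(9 - 7) - 10 ≡ 2. → (7, 2)
3P: (7, 2) + (9, 10). λ = (10 - 2)/(9 - 7) ≡ 8/2 mod 11. 2⁻¹ ≡ 6 (mod 11), so λ ≡ 4.
  x = λ² - 7 - 9 = 16 - 16 ≡ 0; y = λ·(7 - 0) - 2 ≡ 4. → (0, 4)
4P: (0, 4) + (9, 10). λ = (10 - 4)/(9 - 0) ≡ 6/9 mod 11. 9⁻¹ ≡ 5 (mod 11) since 9·5 = 45 ≡ 1, so λ ≡ 8.
  x = λ² - 0 - 9 = 64 - 9 ≡ 0; y = λ·(0 - 0) - 4 ≡ 7. → (0, 7)
5P: (0, 7) + (9, 10). λ = (10 - 7)/(9 - 0) ≡ 3/9 mod 11. 9⁻¹ ≡ 5 (mod 11) since 9·5 = 45 ≡ 1, so λ ≡ 4.
  x = λ² - 0 - 9 = 16 - 9 ≡ 7; y = λ·(0 - 7) - 7 ≡ 9. → (7, 9)

(7, 9)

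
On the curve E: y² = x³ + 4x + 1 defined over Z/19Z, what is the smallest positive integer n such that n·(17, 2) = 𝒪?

2P: tangent at (17, 2): λ = (3·17² + 4)/(2·2) ≡ 16/4. 4⁻¹ ≡ 5 (mod 19) since 4·5 = 20 ≡ 1, so λ ≡ 16·5 ≡ 4.
  x = λ² - 17 - 17 = 16 - 34 ≡ 1; y = λ·(17 - 1) - 2 ≡ 5. → (1, 5)
3P: (1, 5) + (17, 2). λ = (2 - 5)/(17 - 1) ≡ 16/16 mod 19. 16⁻¹ ≡ 6 (mod 19), so λ ≡ 1.
  x = λ² - 1 - 17 = 1 - 18 ≡ 2; y = λ·(1 - 2) - 5 ≡ 13. → (2, 13)
4P: (2, 13) + (17, 2). λ = (2 - 13)/(17 - 2) ≡ 8/15 mod 19. 15⁻¹ ≡ 14 (mod 19), so λ ≡ 17.
  x = λ² - 2 - 17 = 289 - 19 ≡ 4; y = λ·(2 - 4) - 13 ≡ 10. → (4, 10)
5P: (4, 10) + (17, 2). λ = (2 - 10)/(17 - 4) ≡ 11/13 mod 19. 13⁻¹ ≡ 3 (mod 19), so λ ≡ 14.
  x = λ² - 4 - 17 = 196 - 21 ≡ 4; y = λ·(4 - 4) - 10 ≡ 9. → (4, 9)
6P: (4, 9) + (17, 2). λ = (2 - 9)/(17 - 4) ≡ 12/13 mod 19. 13⁻¹ ≡ 3 (mod 19), so λ ≡ 17.
  x = λ² - 4 - 17 = 289 - 21 ≡ 2; y = λ·(4 - 2) - 9 ≡ 6. → (2, 6)
7P: (2, 6) + (17, 2). λ = (2 - 6)/(17 - 2) ≡ 15/15 mod 19. 15⁻¹ ≡ 14 (mod 19), so λ ≡ 1.
  x = λ² - 2 - 17 = 1 - 19 ≡ 1; y = λ·(2 - 1) - 6 ≡ 14. → (1, 14)
8P: (1, 14) + (17, 2). λ = (2 - 14)/(17 - 1) ≡ 7/16 mod 19. 16⁻¹ ≡ 6 (mod 19) since 16·6 = 96 ≡ 1, so λ ≡ 4.
  x = λ² - 1 - 17 = 16 - 18 ≡ 17; y = λ·(1 - 17) - 14 ≡ 17. → (17, 17)
9P: (17, 17) + (17, 2): same x and y₁ ≡ -y₂, so the sum is 𝒪.
9P = 𝒪, so the order is 9.

9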